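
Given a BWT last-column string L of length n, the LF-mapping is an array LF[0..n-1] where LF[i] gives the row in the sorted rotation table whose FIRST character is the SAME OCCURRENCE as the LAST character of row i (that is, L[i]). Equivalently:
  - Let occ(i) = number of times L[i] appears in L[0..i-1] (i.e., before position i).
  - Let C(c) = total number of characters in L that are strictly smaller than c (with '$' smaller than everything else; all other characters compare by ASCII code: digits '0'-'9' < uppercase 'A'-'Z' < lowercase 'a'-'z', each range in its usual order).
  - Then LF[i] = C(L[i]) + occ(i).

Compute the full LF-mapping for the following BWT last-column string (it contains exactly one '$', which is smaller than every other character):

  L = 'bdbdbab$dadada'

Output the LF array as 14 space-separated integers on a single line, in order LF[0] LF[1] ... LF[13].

Char counts: '$':1, 'a':4, 'b':4, 'd':5
C (first-col start): C('$')=0, C('a')=1, C('b')=5, C('d')=9
L[0]='b': occ=0, LF[0]=C('b')+0=5+0=5
L[1]='d': occ=0, LF[1]=C('d')+0=9+0=9
L[2]='b': occ=1, LF[2]=C('b')+1=5+1=6
L[3]='d': occ=1, LF[3]=C('d')+1=9+1=10
L[4]='b': occ=2, LF[4]=C('b')+2=5+2=7
L[5]='a': occ=0, LF[5]=C('a')+0=1+0=1
L[6]='b': occ=3, LF[6]=C('b')+3=5+3=8
L[7]='$': occ=0, LF[7]=C('$')+0=0+0=0
L[8]='d': occ=2, LF[8]=C('d')+2=9+2=11
L[9]='a': occ=1, LF[9]=C('a')+1=1+1=2
L[10]='d': occ=3, LF[10]=C('d')+3=9+3=12
L[11]='a': occ=2, LF[11]=C('a')+2=1+2=3
L[12]='d': occ=4, LF[12]=C('d')+4=9+4=13
L[13]='a': occ=3, LF[13]=C('a')+3=1+3=4

Answer: 5 9 6 10 7 1 8 0 11 2 12 3 13 4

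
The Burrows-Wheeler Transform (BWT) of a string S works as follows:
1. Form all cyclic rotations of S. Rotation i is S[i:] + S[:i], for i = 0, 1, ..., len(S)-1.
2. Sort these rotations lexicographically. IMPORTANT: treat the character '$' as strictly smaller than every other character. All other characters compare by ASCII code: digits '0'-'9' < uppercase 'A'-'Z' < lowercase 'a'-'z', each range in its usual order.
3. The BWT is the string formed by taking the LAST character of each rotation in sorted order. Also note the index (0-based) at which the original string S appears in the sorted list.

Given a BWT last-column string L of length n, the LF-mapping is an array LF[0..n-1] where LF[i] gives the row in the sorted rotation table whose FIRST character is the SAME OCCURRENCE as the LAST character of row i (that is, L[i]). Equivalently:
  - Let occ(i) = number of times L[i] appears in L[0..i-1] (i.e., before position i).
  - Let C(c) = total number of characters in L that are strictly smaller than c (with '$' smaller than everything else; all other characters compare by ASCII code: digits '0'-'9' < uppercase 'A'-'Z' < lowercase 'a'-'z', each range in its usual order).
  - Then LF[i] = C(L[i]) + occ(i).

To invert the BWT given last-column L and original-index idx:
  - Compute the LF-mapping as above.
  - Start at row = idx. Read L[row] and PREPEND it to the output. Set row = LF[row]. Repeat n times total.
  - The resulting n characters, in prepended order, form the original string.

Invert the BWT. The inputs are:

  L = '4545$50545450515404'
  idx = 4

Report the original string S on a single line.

Answer: 154445545504050554$

Derivation:
LF mapping: 5 11 6 12 0 13 1 14 7 15 8 16 2 17 4 18 9 3 10
Walk LF starting at row 4, prepending L[row]:
  step 1: row=4, L[4]='$', prepend. Next row=LF[4]=0
  step 2: row=0, L[0]='4', prepend. Next row=LF[0]=5
  step 3: row=5, L[5]='5', prepend. Next row=LF[5]=13
  step 4: row=13, L[13]='5', prepend. Next row=LF[13]=17
  step 5: row=17, L[17]='0', prepend. Next row=LF[17]=3
  step 6: row=3, L[3]='5', prepend. Next row=LF[3]=12
  step 7: row=12, L[12]='0', prepend. Next row=LF[12]=2
  step 8: row=2, L[2]='4', prepend. Next row=LF[2]=6
  step 9: row=6, L[6]='0', prepend. Next row=LF[6]=1
  step 10: row=1, L[1]='5', prepend. Next row=LF[1]=11
  step 11: row=11, L[11]='5', prepend. Next row=LF[11]=16
  step 12: row=16, L[16]='4', prepend. Next row=LF[16]=9
  step 13: row=9, L[9]='5', prepend. Next row=LF[9]=15
  step 14: row=15, L[15]='5', prepend. Next row=LF[15]=18
  step 15: row=18, L[18]='4', prepend. Next row=LF[18]=10
  step 16: row=10, L[10]='4', prepend. Next row=LF[10]=8
  step 17: row=8, L[8]='4', prepend. Next row=LF[8]=7
  step 18: row=7, L[7]='5', prepend. Next row=LF[7]=14
  step 19: row=14, L[14]='1', prepend. Next row=LF[14]=4
Reversed output: 154445545504050554$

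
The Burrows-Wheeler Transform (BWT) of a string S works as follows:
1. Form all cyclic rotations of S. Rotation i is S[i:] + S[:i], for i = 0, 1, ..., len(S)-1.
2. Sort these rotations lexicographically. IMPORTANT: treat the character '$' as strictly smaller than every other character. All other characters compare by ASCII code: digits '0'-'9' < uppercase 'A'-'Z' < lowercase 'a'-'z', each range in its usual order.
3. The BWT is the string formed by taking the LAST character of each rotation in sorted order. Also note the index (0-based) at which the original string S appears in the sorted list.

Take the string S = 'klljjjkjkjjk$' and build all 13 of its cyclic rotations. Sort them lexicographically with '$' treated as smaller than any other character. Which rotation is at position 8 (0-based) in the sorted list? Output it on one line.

All 13 rotations (rotation i = S[i:]+S[:i]):
  rot[0] = klljjjkjkjjk$
  rot[1] = lljjjkjkjjk$k
  rot[2] = ljjjkjkjjk$kl
  rot[3] = jjjkjkjjk$kll
  rot[4] = jjkjkjjk$kllj
  rot[5] = jkjkjjk$klljj
  rot[6] = kjkjjk$klljjj
  rot[7] = jkjjk$klljjjk
  rot[8] = kjjk$klljjjkj
  rot[9] = jjk$klljjjkjk
  rot[10] = jk$klljjjkjkj
  rot[11] = k$klljjjkjkjj
  rot[12] = $klljjjkjkjjk
Sorted (with $ < everything):
  sorted[0] = $klljjjkjkjjk
  sorted[1] = jjjkjkjjk$kll
  sorted[2] = jjk$klljjjkjk
  sorted[3] = jjkjkjjk$kllj
  sorted[4] = jk$klljjjkjkj
  sorted[5] = jkjjk$klljjjk
  sorted[6] = jkjkjjk$klljj
  sorted[7] = k$klljjjkjkjj
  sorted[8] = kjjk$klljjjkj
  sorted[9] = kjkjjk$klljjj
  sorted[10] = klljjjkjkjjk$
  sorted[11] = ljjjkjkjjk$kl
  sorted[12] = lljjjkjkjjk$k
sorted[8] = kjjk$klljjjkj

Answer: kjjk$klljjjkj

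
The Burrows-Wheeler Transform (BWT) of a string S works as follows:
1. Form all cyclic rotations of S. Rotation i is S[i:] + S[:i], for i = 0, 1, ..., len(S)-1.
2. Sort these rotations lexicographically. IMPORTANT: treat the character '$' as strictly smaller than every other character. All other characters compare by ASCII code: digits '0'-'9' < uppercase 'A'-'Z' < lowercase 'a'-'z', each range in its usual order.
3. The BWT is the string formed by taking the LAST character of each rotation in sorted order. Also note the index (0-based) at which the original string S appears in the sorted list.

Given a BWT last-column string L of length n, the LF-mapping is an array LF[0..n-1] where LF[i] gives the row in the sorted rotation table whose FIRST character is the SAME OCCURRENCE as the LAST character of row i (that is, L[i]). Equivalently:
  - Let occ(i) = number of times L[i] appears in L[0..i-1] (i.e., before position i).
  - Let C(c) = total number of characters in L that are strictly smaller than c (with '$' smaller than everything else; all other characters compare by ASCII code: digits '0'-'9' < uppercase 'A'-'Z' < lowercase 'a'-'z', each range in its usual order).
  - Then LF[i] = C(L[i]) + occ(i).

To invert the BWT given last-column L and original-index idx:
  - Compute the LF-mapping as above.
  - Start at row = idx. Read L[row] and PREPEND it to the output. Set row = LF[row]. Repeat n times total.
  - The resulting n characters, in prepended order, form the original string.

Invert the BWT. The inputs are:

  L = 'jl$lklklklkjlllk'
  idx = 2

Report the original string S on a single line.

LF mapping: 1 8 0 9 3 10 4 11 5 12 6 2 13 14 15 7
Walk LF starting at row 2, prepending L[row]:
  step 1: row=2, L[2]='$', prepend. Next row=LF[2]=0
  step 2: row=0, L[0]='j', prepend. Next row=LF[0]=1
  step 3: row=1, L[1]='l', prepend. Next row=LF[1]=8
  step 4: row=8, L[8]='k', prepend. Next row=LF[8]=5
  step 5: row=5, L[5]='l', prepend. Next row=LF[5]=10
  step 6: row=10, L[10]='k', prepend. Next row=LF[10]=6
  step 7: row=6, L[6]='k', prepend. Next row=LF[6]=4
  step 8: row=4, L[4]='k', prepend. Next row=LF[4]=3
  step 9: row=3, L[3]='l', prepend. Next row=LF[3]=9
  step 10: row=9, L[9]='l', prepend. Next row=LF[9]=12
  step 11: row=12, L[12]='l', prepend. Next row=LF[12]=13
  step 12: row=13, L[13]='l', prepend. Next row=LF[13]=14
  step 13: row=14, L[14]='l', prepend. Next row=LF[14]=15
  step 14: row=15, L[15]='k', prepend. Next row=LF[15]=7
  step 15: row=7, L[7]='l', prepend. Next row=LF[7]=11
  step 16: row=11, L[11]='j', prepend. Next row=LF[11]=2
Reversed output: jlklllllkkklklj$

Answer: jlklllllkkklklj$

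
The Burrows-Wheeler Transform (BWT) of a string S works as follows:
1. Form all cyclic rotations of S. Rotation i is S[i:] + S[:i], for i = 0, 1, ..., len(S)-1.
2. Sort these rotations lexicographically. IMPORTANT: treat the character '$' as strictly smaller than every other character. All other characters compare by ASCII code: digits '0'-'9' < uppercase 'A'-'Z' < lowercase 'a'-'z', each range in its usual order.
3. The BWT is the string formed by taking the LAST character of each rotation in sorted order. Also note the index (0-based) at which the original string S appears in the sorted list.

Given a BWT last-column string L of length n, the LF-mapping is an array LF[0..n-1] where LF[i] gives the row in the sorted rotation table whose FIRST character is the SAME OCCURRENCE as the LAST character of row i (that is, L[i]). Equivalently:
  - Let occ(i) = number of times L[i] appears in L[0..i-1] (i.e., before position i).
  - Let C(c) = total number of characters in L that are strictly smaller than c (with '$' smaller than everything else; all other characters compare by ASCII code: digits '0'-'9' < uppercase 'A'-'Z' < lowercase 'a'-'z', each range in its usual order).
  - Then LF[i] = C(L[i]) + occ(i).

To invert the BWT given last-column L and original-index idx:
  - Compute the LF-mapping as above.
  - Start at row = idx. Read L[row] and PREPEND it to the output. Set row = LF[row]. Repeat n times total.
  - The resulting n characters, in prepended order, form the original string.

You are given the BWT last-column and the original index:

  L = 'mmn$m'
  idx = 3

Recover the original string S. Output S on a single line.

Answer: mnmm$

Derivation:
LF mapping: 1 2 4 0 3
Walk LF starting at row 3, prepending L[row]:
  step 1: row=3, L[3]='$', prepend. Next row=LF[3]=0
  step 2: row=0, L[0]='m', prepend. Next row=LF[0]=1
  step 3: row=1, L[1]='m', prepend. Next row=LF[1]=2
  step 4: row=2, L[2]='n', prepend. Next row=LF[2]=4
  step 5: row=4, L[4]='m', prepend. Next row=LF[4]=3
Reversed output: mnmm$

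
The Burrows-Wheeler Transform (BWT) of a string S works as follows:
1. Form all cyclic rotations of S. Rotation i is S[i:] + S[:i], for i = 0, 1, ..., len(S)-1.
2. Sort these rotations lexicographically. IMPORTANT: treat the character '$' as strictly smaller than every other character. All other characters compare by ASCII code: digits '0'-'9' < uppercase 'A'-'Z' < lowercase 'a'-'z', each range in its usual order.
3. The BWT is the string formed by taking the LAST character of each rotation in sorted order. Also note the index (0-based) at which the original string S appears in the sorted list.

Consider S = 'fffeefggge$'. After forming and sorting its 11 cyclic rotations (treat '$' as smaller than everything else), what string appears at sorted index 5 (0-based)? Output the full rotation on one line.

Answer: ffeefggge$f

Derivation:
All 11 rotations (rotation i = S[i:]+S[:i]):
  rot[0] = fffeefggge$
  rot[1] = ffeefggge$f
  rot[2] = feefggge$ff
  rot[3] = eefggge$fff
  rot[4] = efggge$fffe
  rot[5] = fggge$fffee
  rot[6] = ggge$fffeef
  rot[7] = gge$fffeefg
  rot[8] = ge$fffeefgg
  rot[9] = e$fffeefggg
  rot[10] = $fffeefggge
Sorted (with $ < everything):
  sorted[0] = $fffeefggge
  sorted[1] = e$fffeefggg
  sorted[2] = eefggge$fff
  sorted[3] = efggge$fffe
  sorted[4] = feefggge$ff
  sorted[5] = ffeefggge$f
  sorted[6] = fffeefggge$
  sorted[7] = fggge$fffee
  sorted[8] = ge$fffeefgg
  sorted[9] = gge$fffeefg
  sorted[10] = ggge$fffeef
sorted[5] = ffeefggge$f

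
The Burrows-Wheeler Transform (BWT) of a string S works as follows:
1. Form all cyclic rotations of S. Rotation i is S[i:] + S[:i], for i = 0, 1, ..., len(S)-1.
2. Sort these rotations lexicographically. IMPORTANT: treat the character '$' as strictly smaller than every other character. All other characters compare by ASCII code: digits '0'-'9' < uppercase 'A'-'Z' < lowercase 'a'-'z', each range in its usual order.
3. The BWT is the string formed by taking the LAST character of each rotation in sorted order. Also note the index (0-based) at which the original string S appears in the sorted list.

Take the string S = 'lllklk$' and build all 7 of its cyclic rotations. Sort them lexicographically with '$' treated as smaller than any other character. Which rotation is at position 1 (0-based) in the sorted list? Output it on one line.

Answer: k$lllkl

Derivation:
All 7 rotations (rotation i = S[i:]+S[:i]):
  rot[0] = lllklk$
  rot[1] = llklk$l
  rot[2] = lklk$ll
  rot[3] = klk$lll
  rot[4] = lk$lllk
  rot[5] = k$lllkl
  rot[6] = $lllklk
Sorted (with $ < everything):
  sorted[0] = $lllklk
  sorted[1] = k$lllkl
  sorted[2] = klk$lll
  sorted[3] = lk$lllk
  sorted[4] = lklk$ll
  sorted[5] = llklk$l
  sorted[6] = lllklk$
sorted[1] = k$lllkl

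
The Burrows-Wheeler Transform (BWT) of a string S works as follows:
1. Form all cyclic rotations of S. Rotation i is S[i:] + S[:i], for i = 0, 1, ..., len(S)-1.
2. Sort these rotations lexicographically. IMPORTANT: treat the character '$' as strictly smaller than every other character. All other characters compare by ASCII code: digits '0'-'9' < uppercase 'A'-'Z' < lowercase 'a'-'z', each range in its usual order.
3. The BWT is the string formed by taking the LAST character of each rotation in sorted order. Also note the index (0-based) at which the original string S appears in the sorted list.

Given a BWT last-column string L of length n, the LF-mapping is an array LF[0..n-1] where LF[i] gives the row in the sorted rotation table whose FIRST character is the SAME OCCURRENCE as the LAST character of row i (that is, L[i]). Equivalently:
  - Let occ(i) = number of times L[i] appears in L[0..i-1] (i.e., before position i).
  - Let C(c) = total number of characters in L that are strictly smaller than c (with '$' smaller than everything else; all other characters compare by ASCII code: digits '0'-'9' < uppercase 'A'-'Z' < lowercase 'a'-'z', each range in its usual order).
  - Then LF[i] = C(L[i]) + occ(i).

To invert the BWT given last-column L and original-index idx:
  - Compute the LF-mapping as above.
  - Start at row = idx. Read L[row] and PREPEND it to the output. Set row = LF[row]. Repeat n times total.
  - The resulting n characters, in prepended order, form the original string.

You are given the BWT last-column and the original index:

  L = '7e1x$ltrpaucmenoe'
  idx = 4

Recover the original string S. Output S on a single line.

Answer: counterexample17$

Derivation:
LF mapping: 2 5 1 16 0 8 14 13 12 3 15 4 9 6 10 11 7
Walk LF starting at row 4, prepending L[row]:
  step 1: row=4, L[4]='$', prepend. Next row=LF[4]=0
  step 2: row=0, L[0]='7', prepend. Next row=LF[0]=2
  step 3: row=2, L[2]='1', prepend. Next row=LF[2]=1
  step 4: row=1, L[1]='e', prepend. Next row=LF[1]=5
  step 5: row=5, L[5]='l', prepend. Next row=LF[5]=8
  step 6: row=8, L[8]='p', prepend. Next row=LF[8]=12
  step 7: row=12, L[12]='m', prepend. Next row=LF[12]=9
  step 8: row=9, L[9]='a', prepend. Next row=LF[9]=3
  step 9: row=3, L[3]='x', prepend. Next row=LF[3]=16
  step 10: row=16, L[16]='e', prepend. Next row=LF[16]=7
  step 11: row=7, L[7]='r', prepend. Next row=LF[7]=13
  step 12: row=13, L[13]='e', prepend. Next row=LF[13]=6
  step 13: row=6, L[6]='t', prepend. Next row=LF[6]=14
  step 14: row=14, L[14]='n', prepend. Next row=LF[14]=10
  step 15: row=10, L[10]='u', prepend. Next row=LF[10]=15
  step 16: row=15, L[15]='o', prepend. Next row=LF[15]=11
  step 17: row=11, L[11]='c', prepend. Next row=LF[11]=4
Reversed output: counterexample17$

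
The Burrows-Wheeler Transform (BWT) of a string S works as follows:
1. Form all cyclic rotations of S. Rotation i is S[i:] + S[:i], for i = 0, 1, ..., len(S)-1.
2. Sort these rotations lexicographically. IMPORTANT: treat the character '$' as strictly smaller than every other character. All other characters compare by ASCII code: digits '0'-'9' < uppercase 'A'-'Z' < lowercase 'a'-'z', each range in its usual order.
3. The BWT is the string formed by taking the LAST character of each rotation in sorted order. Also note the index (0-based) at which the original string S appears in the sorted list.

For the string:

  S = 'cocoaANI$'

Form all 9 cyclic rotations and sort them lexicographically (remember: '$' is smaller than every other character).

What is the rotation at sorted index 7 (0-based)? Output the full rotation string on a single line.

All 9 rotations (rotation i = S[i:]+S[:i]):
  rot[0] = cocoaANI$
  rot[1] = ocoaANI$c
  rot[2] = coaANI$co
  rot[3] = oaANI$coc
  rot[4] = aANI$coco
  rot[5] = ANI$cocoa
  rot[6] = NI$cocoaA
  rot[7] = I$cocoaAN
  rot[8] = $cocoaANI
Sorted (with $ < everything):
  sorted[0] = $cocoaANI
  sorted[1] = ANI$cocoa
  sorted[2] = I$cocoaAN
  sorted[3] = NI$cocoaA
  sorted[4] = aANI$coco
  sorted[5] = coaANI$co
  sorted[6] = cocoaANI$
  sorted[7] = oaANI$coc
  sorted[8] = ocoaANI$c
sorted[7] = oaANI$coc

Answer: oaANI$coc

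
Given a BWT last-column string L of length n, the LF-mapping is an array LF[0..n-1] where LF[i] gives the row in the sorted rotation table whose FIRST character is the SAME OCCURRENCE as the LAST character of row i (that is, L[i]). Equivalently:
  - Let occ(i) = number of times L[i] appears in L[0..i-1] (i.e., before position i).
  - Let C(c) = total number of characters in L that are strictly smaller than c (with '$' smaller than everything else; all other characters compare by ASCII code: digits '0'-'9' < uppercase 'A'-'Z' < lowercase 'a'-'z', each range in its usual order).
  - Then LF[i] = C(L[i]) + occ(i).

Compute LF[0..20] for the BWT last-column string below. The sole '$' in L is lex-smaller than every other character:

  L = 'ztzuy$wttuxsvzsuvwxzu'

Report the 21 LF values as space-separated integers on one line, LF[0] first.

Char counts: '$':1, 's':2, 't':3, 'u':4, 'v':2, 'w':2, 'x':2, 'y':1, 'z':4
C (first-col start): C('$')=0, C('s')=1, C('t')=3, C('u')=6, C('v')=10, C('w')=12, C('x')=14, C('y')=16, C('z')=17
L[0]='z': occ=0, LF[0]=C('z')+0=17+0=17
L[1]='t': occ=0, LF[1]=C('t')+0=3+0=3
L[2]='z': occ=1, LF[2]=C('z')+1=17+1=18
L[3]='u': occ=0, LF[3]=C('u')+0=6+0=6
L[4]='y': occ=0, LF[4]=C('y')+0=16+0=16
L[5]='$': occ=0, LF[5]=C('$')+0=0+0=0
L[6]='w': occ=0, LF[6]=C('w')+0=12+0=12
L[7]='t': occ=1, LF[7]=C('t')+1=3+1=4
L[8]='t': occ=2, LF[8]=C('t')+2=3+2=5
L[9]='u': occ=1, LF[9]=C('u')+1=6+1=7
L[10]='x': occ=0, LF[10]=C('x')+0=14+0=14
L[11]='s': occ=0, LF[11]=C('s')+0=1+0=1
L[12]='v': occ=0, LF[12]=C('v')+0=10+0=10
L[13]='z': occ=2, LF[13]=C('z')+2=17+2=19
L[14]='s': occ=1, LF[14]=C('s')+1=1+1=2
L[15]='u': occ=2, LF[15]=C('u')+2=6+2=8
L[16]='v': occ=1, LF[16]=C('v')+1=10+1=11
L[17]='w': occ=1, LF[17]=C('w')+1=12+1=13
L[18]='x': occ=1, LF[18]=C('x')+1=14+1=15
L[19]='z': occ=3, LF[19]=C('z')+3=17+3=20
L[20]='u': occ=3, LF[20]=C('u')+3=6+3=9

Answer: 17 3 18 6 16 0 12 4 5 7 14 1 10 19 2 8 11 13 15 20 9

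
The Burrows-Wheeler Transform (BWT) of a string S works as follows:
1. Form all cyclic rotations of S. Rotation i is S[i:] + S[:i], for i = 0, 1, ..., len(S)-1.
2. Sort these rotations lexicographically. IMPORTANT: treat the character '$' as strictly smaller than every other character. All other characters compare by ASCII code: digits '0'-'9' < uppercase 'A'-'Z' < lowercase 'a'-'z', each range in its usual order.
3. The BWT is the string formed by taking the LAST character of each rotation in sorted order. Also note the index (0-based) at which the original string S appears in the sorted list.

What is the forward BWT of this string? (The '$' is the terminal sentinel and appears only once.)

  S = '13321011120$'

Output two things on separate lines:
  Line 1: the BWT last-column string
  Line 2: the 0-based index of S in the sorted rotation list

Answer: 0212011$1331
7

Derivation:
All 12 rotations (rotation i = S[i:]+S[:i]):
  rot[0] = 13321011120$
  rot[1] = 3321011120$1
  rot[2] = 321011120$13
  rot[3] = 21011120$133
  rot[4] = 1011120$1332
  rot[5] = 011120$13321
  rot[6] = 11120$133210
  rot[7] = 1120$1332101
  rot[8] = 120$13321011
  rot[9] = 20$133210111
  rot[10] = 0$1332101112
  rot[11] = $13321011120
Sorted (with $ < everything):
  sorted[0] = $13321011120  (last char: '0')
  sorted[1] = 0$1332101112  (last char: '2')
  sorted[2] = 011120$13321  (last char: '1')
  sorted[3] = 1011120$1332  (last char: '2')
  sorted[4] = 11120$133210  (last char: '0')
  sorted[5] = 1120$1332101  (last char: '1')
  sorted[6] = 120$13321011  (last char: '1')
  sorted[7] = 13321011120$  (last char: '$')
  sorted[8] = 20$133210111  (last char: '1')
  sorted[9] = 21011120$133  (last char: '3')
  sorted[10] = 321011120$13  (last char: '3')
  sorted[11] = 3321011120$1  (last char: '1')
Last column: 0212011$1331
Original string S is at sorted index 7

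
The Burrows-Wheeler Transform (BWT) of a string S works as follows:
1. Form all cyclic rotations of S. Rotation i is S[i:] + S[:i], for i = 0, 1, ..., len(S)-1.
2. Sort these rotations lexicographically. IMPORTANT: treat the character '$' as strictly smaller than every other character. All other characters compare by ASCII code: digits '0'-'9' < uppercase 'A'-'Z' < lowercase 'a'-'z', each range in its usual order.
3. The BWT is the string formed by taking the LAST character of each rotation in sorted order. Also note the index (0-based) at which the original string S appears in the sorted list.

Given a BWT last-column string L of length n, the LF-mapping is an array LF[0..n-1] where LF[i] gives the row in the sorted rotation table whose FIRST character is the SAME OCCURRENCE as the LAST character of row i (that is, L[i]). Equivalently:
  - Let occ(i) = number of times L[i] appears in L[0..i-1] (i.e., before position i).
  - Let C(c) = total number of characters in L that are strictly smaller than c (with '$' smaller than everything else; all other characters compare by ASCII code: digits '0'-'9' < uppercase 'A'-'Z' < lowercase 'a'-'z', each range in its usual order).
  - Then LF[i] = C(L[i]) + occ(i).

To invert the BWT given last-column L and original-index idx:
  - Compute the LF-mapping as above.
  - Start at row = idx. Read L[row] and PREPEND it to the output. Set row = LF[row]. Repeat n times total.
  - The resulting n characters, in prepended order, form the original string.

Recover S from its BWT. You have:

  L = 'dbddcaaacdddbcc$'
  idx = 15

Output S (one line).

LF mapping: 10 4 11 12 6 1 2 3 7 13 14 15 5 8 9 0
Walk LF starting at row 15, prepending L[row]:
  step 1: row=15, L[15]='$', prepend. Next row=LF[15]=0
  step 2: row=0, L[0]='d', prepend. Next row=LF[0]=10
  step 3: row=10, L[10]='d', prepend. Next row=LF[10]=14
  step 4: row=14, L[14]='c', prepend. Next row=LF[14]=9
  step 5: row=9, L[9]='d', prepend. Next row=LF[9]=13
  step 6: row=13, L[13]='c', prepend. Next row=LF[13]=8
  step 7: row=8, L[8]='c', prepend. Next row=LF[8]=7
  step 8: row=7, L[7]='a', prepend. Next row=LF[7]=3
  step 9: row=3, L[3]='d', prepend. Next row=LF[3]=12
  step 10: row=12, L[12]='b', prepend. Next row=LF[12]=5
  step 11: row=5, L[5]='a', prepend. Next row=LF[5]=1
  step 12: row=1, L[1]='b', prepend. Next row=LF[1]=4
  step 13: row=4, L[4]='c', prepend. Next row=LF[4]=6
  step 14: row=6, L[6]='a', prepend. Next row=LF[6]=2
  step 15: row=2, L[2]='d', prepend. Next row=LF[2]=11
  step 16: row=11, L[11]='d', prepend. Next row=LF[11]=15
Reversed output: ddacbabdaccdcdd$

Answer: ddacbabdaccdcdd$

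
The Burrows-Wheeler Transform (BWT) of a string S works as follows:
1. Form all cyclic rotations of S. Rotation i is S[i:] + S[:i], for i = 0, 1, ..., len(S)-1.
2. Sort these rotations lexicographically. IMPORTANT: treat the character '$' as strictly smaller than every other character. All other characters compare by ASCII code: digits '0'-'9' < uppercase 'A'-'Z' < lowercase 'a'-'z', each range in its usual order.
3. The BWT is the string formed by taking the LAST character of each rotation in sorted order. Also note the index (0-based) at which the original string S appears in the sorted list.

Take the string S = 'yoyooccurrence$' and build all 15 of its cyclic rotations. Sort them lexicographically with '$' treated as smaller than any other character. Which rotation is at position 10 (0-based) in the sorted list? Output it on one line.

All 15 rotations (rotation i = S[i:]+S[:i]):
  rot[0] = yoyooccurrence$
  rot[1] = oyooccurrence$y
  rot[2] = yooccurrence$yo
  rot[3] = ooccurrence$yoy
  rot[4] = occurrence$yoyo
  rot[5] = ccurrence$yoyoo
  rot[6] = currence$yoyooc
  rot[7] = urrence$yoyoocc
  rot[8] = rrence$yoyooccu
  rot[9] = rence$yoyooccur
  rot[10] = ence$yoyooccurr
  rot[11] = nce$yoyooccurre
  rot[12] = ce$yoyooccurren
  rot[13] = e$yoyooccurrenc
  rot[14] = $yoyooccurrence
Sorted (with $ < everything):
  sorted[0] = $yoyooccurrence
  sorted[1] = ccurrence$yoyoo
  sorted[2] = ce$yoyooccurren
  sorted[3] = currence$yoyooc
  sorted[4] = e$yoyooccurrenc
  sorted[5] = ence$yoyooccurr
  sorted[6] = nce$yoyooccurre
  sorted[7] = occurrence$yoyo
  sorted[8] = ooccurrence$yoy
  sorted[9] = oyooccurrence$y
  sorted[10] = rence$yoyooccur
  sorted[11] = rrence$yoyooccu
  sorted[12] = urrence$yoyoocc
  sorted[13] = yooccurrence$yo
  sorted[14] = yoyooccurrence$
sorted[10] = rence$yoyooccur

Answer: rence$yoyooccur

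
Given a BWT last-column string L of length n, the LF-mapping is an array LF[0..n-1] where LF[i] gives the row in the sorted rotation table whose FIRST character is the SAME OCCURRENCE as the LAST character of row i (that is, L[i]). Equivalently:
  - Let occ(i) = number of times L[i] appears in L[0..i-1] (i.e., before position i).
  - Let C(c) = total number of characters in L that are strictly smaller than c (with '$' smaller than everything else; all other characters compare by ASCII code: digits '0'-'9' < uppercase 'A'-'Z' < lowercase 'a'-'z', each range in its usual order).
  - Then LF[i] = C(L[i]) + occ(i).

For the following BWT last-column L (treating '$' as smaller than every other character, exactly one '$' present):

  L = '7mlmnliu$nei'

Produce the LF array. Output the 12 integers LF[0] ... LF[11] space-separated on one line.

Answer: 1 7 5 8 9 6 3 11 0 10 2 4

Derivation:
Char counts: '$':1, '7':1, 'e':1, 'i':2, 'l':2, 'm':2, 'n':2, 'u':1
C (first-col start): C('$')=0, C('7')=1, C('e')=2, C('i')=3, C('l')=5, C('m')=7, C('n')=9, C('u')=11
L[0]='7': occ=0, LF[0]=C('7')+0=1+0=1
L[1]='m': occ=0, LF[1]=C('m')+0=7+0=7
L[2]='l': occ=0, LF[2]=C('l')+0=5+0=5
L[3]='m': occ=1, LF[3]=C('m')+1=7+1=8
L[4]='n': occ=0, LF[4]=C('n')+0=9+0=9
L[5]='l': occ=1, LF[5]=C('l')+1=5+1=6
L[6]='i': occ=0, LF[6]=C('i')+0=3+0=3
L[7]='u': occ=0, LF[7]=C('u')+0=11+0=11
L[8]='$': occ=0, LF[8]=C('$')+0=0+0=0
L[9]='n': occ=1, LF[9]=C('n')+1=9+1=10
L[10]='e': occ=0, LF[10]=C('e')+0=2+0=2
L[11]='i': occ=1, LF[11]=C('i')+1=3+1=4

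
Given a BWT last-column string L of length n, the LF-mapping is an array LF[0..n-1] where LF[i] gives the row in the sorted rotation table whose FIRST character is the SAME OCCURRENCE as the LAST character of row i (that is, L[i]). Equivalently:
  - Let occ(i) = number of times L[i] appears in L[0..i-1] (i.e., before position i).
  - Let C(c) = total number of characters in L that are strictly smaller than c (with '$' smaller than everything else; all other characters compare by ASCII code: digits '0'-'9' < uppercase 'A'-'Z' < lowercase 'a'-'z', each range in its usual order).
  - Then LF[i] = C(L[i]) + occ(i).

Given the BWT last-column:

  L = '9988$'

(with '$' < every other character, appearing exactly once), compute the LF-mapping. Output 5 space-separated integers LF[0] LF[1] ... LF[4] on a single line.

Answer: 3 4 1 2 0

Derivation:
Char counts: '$':1, '8':2, '9':2
C (first-col start): C('$')=0, C('8')=1, C('9')=3
L[0]='9': occ=0, LF[0]=C('9')+0=3+0=3
L[1]='9': occ=1, LF[1]=C('9')+1=3+1=4
L[2]='8': occ=0, LF[2]=C('8')+0=1+0=1
L[3]='8': occ=1, LF[3]=C('8')+1=1+1=2
L[4]='$': occ=0, LF[4]=C('$')+0=0+0=0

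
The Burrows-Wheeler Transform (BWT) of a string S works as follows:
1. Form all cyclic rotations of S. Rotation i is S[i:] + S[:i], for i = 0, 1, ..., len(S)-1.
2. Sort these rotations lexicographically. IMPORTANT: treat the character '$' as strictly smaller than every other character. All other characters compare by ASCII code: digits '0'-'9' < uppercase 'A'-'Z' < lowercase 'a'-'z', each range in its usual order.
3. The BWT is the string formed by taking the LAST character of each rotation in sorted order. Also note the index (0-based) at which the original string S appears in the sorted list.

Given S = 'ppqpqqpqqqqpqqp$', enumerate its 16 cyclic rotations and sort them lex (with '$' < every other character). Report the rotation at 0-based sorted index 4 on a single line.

All 16 rotations (rotation i = S[i:]+S[:i]):
  rot[0] = ppqpqqpqqqqpqqp$
  rot[1] = pqpqqpqqqqpqqp$p
  rot[2] = qpqqpqqqqpqqp$pp
  rot[3] = pqqpqqqqpqqp$ppq
  rot[4] = qqpqqqqpqqp$ppqp
  rot[5] = qpqqqqpqqp$ppqpq
  rot[6] = pqqqqpqqp$ppqpqq
  rot[7] = qqqqpqqp$ppqpqqp
  rot[8] = qqqpqqp$ppqpqqpq
  rot[9] = qqpqqp$ppqpqqpqq
  rot[10] = qpqqp$ppqpqqpqqq
  rot[11] = pqqp$ppqpqqpqqqq
  rot[12] = qqp$ppqpqqpqqqqp
  rot[13] = qp$ppqpqqpqqqqpq
  rot[14] = p$ppqpqqpqqqqpqq
  rot[15] = $ppqpqqpqqqqpqqp
Sorted (with $ < everything):
  sorted[0] = $ppqpqqpqqqqpqqp
  sorted[1] = p$ppqpqqpqqqqpqq
  sorted[2] = ppqpqqpqqqqpqqp$
  sorted[3] = pqpqqpqqqqpqqp$p
  sorted[4] = pqqp$ppqpqqpqqqq
  sorted[5] = pqqpqqqqpqqp$ppq
  sorted[6] = pqqqqpqqp$ppqpqq
  sorted[7] = qp$ppqpqqpqqqqpq
  sorted[8] = qpqqp$ppqpqqpqqq
  sorted[9] = qpqqpqqqqpqqp$pp
  sorted[10] = qpqqqqpqqp$ppqpq
  sorted[11] = qqp$ppqpqqpqqqqp
  sorted[12] = qqpqqp$ppqpqqpqq
  sorted[13] = qqpqqqqpqqp$ppqp
  sorted[14] = qqqpqqp$ppqpqqpq
  sorted[15] = qqqqpqqp$ppqpqqp
sorted[4] = pqqp$ppqpqqpqqqq

Answer: pqqp$ppqpqqpqqqq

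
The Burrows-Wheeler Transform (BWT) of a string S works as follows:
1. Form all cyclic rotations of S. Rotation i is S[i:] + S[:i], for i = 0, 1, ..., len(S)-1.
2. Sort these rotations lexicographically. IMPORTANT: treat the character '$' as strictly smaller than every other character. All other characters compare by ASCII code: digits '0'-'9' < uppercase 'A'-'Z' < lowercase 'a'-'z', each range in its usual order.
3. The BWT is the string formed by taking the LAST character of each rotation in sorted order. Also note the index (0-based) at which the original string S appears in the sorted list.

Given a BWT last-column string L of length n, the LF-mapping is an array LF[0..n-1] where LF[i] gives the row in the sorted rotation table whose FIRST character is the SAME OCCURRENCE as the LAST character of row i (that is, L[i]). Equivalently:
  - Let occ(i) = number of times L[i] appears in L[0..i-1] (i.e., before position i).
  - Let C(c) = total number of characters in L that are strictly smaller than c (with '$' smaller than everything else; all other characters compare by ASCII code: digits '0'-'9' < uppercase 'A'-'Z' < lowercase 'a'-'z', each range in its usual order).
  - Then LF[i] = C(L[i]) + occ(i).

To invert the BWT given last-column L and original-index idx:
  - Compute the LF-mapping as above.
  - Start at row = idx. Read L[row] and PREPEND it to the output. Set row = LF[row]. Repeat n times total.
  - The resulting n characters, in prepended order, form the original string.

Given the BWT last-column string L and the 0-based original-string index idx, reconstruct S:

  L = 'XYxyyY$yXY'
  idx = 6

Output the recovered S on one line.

LF mapping: 1 3 6 7 8 4 0 9 2 5
Walk LF starting at row 6, prepending L[row]:
  step 1: row=6, L[6]='$', prepend. Next row=LF[6]=0
  step 2: row=0, L[0]='X', prepend. Next row=LF[0]=1
  step 3: row=1, L[1]='Y', prepend. Next row=LF[1]=3
  step 4: row=3, L[3]='y', prepend. Next row=LF[3]=7
  step 5: row=7, L[7]='y', prepend. Next row=LF[7]=9
  step 6: row=9, L[9]='Y', prepend. Next row=LF[9]=5
  step 7: row=5, L[5]='Y', prepend. Next row=LF[5]=4
  step 8: row=4, L[4]='y', prepend. Next row=LF[4]=8
  step 9: row=8, L[8]='X', prepend. Next row=LF[8]=2
  step 10: row=2, L[2]='x', prepend. Next row=LF[2]=6
Reversed output: xXyYYyyYX$

Answer: xXyYYyyYX$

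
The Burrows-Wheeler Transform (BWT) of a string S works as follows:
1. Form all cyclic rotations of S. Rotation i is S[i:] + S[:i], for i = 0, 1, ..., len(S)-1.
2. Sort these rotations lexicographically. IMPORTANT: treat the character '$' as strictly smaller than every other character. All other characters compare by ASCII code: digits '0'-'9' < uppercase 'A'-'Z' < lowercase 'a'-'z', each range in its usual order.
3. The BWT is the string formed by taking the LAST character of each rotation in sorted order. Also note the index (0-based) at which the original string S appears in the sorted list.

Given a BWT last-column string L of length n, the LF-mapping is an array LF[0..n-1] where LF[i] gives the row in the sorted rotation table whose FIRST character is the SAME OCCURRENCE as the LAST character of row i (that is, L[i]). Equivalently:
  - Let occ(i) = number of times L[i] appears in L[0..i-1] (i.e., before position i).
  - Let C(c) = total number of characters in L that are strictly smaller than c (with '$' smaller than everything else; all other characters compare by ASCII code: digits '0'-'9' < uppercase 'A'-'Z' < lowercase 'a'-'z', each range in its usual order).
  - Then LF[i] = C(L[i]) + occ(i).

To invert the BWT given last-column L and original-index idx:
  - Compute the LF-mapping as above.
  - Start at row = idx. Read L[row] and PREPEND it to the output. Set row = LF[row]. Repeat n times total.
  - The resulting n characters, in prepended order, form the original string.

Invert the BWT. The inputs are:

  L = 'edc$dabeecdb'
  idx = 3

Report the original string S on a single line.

LF mapping: 9 6 4 0 7 1 2 10 11 5 8 3
Walk LF starting at row 3, prepending L[row]:
  step 1: row=3, L[3]='$', prepend. Next row=LF[3]=0
  step 2: row=0, L[0]='e', prepend. Next row=LF[0]=9
  step 3: row=9, L[9]='c', prepend. Next row=LF[9]=5
  step 4: row=5, L[5]='a', prepend. Next row=LF[5]=1
  step 5: row=1, L[1]='d', prepend. Next row=LF[1]=6
  step 6: row=6, L[6]='b', prepend. Next row=LF[6]=2
  step 7: row=2, L[2]='c', prepend. Next row=LF[2]=4
  step 8: row=4, L[4]='d', prepend. Next row=LF[4]=7
  step 9: row=7, L[7]='e', prepend. Next row=LF[7]=10
  step 10: row=10, L[10]='d', prepend. Next row=LF[10]=8
  step 11: row=8, L[8]='e', prepend. Next row=LF[8]=11
  step 12: row=11, L[11]='b', prepend. Next row=LF[11]=3
Reversed output: bededcbdace$

Answer: bededcbdace$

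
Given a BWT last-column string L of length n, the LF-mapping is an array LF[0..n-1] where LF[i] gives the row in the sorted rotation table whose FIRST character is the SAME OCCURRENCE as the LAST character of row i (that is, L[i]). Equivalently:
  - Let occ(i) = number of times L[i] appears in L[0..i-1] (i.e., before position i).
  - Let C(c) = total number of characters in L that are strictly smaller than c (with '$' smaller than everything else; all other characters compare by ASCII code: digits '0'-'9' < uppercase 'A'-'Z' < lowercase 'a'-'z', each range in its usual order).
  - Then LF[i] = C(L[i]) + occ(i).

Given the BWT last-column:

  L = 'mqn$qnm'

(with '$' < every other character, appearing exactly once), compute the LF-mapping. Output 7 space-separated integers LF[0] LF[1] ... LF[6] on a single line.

Char counts: '$':1, 'm':2, 'n':2, 'q':2
C (first-col start): C('$')=0, C('m')=1, C('n')=3, C('q')=5
L[0]='m': occ=0, LF[0]=C('m')+0=1+0=1
L[1]='q': occ=0, LF[1]=C('q')+0=5+0=5
L[2]='n': occ=0, LF[2]=C('n')+0=3+0=3
L[3]='$': occ=0, LF[3]=C('$')+0=0+0=0
L[4]='q': occ=1, LF[4]=C('q')+1=5+1=6
L[5]='n': occ=1, LF[5]=C('n')+1=3+1=4
L[6]='m': occ=1, LF[6]=C('m')+1=1+1=2

Answer: 1 5 3 0 6 4 2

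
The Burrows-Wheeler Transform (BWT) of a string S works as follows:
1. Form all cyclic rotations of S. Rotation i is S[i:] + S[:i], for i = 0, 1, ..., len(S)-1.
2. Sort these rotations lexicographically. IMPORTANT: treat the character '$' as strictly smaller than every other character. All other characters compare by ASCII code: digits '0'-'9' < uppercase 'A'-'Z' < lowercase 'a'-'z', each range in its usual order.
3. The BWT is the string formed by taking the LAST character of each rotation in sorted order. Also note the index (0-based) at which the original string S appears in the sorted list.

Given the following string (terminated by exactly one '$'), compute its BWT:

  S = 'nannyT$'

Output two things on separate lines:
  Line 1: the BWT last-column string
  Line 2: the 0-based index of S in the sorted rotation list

Answer: Tyn$ann
3

Derivation:
All 7 rotations (rotation i = S[i:]+S[:i]):
  rot[0] = nannyT$
  rot[1] = annyT$n
  rot[2] = nnyT$na
  rot[3] = nyT$nan
  rot[4] = yT$nann
  rot[5] = T$nanny
  rot[6] = $nannyT
Sorted (with $ < everything):
  sorted[0] = $nannyT  (last char: 'T')
  sorted[1] = T$nanny  (last char: 'y')
  sorted[2] = annyT$n  (last char: 'n')
  sorted[3] = nannyT$  (last char: '$')
  sorted[4] = nnyT$na  (last char: 'a')
  sorted[5] = nyT$nan  (last char: 'n')
  sorted[6] = yT$nann  (last char: 'n')
Last column: Tyn$ann
Original string S is at sorted index 3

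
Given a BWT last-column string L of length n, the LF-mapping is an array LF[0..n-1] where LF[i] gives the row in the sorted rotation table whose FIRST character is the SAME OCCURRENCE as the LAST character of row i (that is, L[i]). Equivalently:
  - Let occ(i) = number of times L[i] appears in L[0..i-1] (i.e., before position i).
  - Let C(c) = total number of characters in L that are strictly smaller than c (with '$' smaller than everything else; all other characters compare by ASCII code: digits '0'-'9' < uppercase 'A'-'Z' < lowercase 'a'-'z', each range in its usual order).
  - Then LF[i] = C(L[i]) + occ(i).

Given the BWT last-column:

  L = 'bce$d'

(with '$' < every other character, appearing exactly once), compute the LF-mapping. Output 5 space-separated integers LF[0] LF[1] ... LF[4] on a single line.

Char counts: '$':1, 'b':1, 'c':1, 'd':1, 'e':1
C (first-col start): C('$')=0, C('b')=1, C('c')=2, C('d')=3, C('e')=4
L[0]='b': occ=0, LF[0]=C('b')+0=1+0=1
L[1]='c': occ=0, LF[1]=C('c')+0=2+0=2
L[2]='e': occ=0, LF[2]=C('e')+0=4+0=4
L[3]='$': occ=0, LF[3]=C('$')+0=0+0=0
L[4]='d': occ=0, LF[4]=C('d')+0=3+0=3

Answer: 1 2 4 0 3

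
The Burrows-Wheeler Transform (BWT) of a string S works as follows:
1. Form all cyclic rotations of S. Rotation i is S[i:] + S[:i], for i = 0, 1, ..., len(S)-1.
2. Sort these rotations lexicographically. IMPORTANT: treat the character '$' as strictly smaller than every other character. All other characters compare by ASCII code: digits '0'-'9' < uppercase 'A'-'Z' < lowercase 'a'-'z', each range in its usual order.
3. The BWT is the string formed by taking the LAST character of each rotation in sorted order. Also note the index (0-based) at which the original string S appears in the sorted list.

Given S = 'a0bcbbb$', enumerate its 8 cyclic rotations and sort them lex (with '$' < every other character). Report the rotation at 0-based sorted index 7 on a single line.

All 8 rotations (rotation i = S[i:]+S[:i]):
  rot[0] = a0bcbbb$
  rot[1] = 0bcbbb$a
  rot[2] = bcbbb$a0
  rot[3] = cbbb$a0b
  rot[4] = bbb$a0bc
  rot[5] = bb$a0bcb
  rot[6] = b$a0bcbb
  rot[7] = $a0bcbbb
Sorted (with $ < everything):
  sorted[0] = $a0bcbbb
  sorted[1] = 0bcbbb$a
  sorted[2] = a0bcbbb$
  sorted[3] = b$a0bcbb
  sorted[4] = bb$a0bcb
  sorted[5] = bbb$a0bc
  sorted[6] = bcbbb$a0
  sorted[7] = cbbb$a0b
sorted[7] = cbbb$a0b

Answer: cbbb$a0b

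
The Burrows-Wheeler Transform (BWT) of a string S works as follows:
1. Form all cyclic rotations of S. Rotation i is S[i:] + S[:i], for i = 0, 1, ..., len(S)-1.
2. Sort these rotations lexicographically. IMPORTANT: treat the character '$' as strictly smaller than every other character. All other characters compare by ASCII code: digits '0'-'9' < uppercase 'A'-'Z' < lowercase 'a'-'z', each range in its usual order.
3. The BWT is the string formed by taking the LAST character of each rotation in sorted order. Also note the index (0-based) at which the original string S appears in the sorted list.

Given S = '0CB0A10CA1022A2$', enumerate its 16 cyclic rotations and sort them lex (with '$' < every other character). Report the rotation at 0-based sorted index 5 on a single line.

All 16 rotations (rotation i = S[i:]+S[:i]):
  rot[0] = 0CB0A10CA1022A2$
  rot[1] = CB0A10CA1022A2$0
  rot[2] = B0A10CA1022A2$0C
  rot[3] = 0A10CA1022A2$0CB
  rot[4] = A10CA1022A2$0CB0
  rot[5] = 10CA1022A2$0CB0A
  rot[6] = 0CA1022A2$0CB0A1
  rot[7] = CA1022A2$0CB0A10
  rot[8] = A1022A2$0CB0A10C
  rot[9] = 1022A2$0CB0A10CA
  rot[10] = 022A2$0CB0A10CA1
  rot[11] = 22A2$0CB0A10CA10
  rot[12] = 2A2$0CB0A10CA102
  rot[13] = A2$0CB0A10CA1022
  rot[14] = 2$0CB0A10CA1022A
  rot[15] = $0CB0A10CA1022A2
Sorted (with $ < everything):
  sorted[0] = $0CB0A10CA1022A2
  sorted[1] = 022A2$0CB0A10CA1
  sorted[2] = 0A10CA1022A2$0CB
  sorted[3] = 0CA1022A2$0CB0A1
  sorted[4] = 0CB0A10CA1022A2$
  sorted[5] = 1022A2$0CB0A10CA
  sorted[6] = 10CA1022A2$0CB0A
  sorted[7] = 2$0CB0A10CA1022A
  sorted[8] = 22A2$0CB0A10CA10
  sorted[9] = 2A2$0CB0A10CA102
  sorted[10] = A1022A2$0CB0A10C
  sorted[11] = A10CA1022A2$0CB0
  sorted[12] = A2$0CB0A10CA1022
  sorted[13] = B0A10CA1022A2$0C
  sorted[14] = CA1022A2$0CB0A10
  sorted[15] = CB0A10CA1022A2$0
sorted[5] = 1022A2$0CB0A10CA

Answer: 1022A2$0CB0A10CA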